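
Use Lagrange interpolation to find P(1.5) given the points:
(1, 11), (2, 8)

Lagrange interpolation formula:
P(x) = Σ yᵢ × Lᵢ(x)
where Lᵢ(x) = Π_{j≠i} (x - xⱼ)/(xᵢ - xⱼ)

L_0(1.5) = (1.5 - 2)/(1 - 2) = 0.500000
L_1(1.5) = (1.5 - 1)/(2 - 1) = 0.500000

P(1.5) = 11×L_0(1.5) + 8×L_1(1.5)
P(1.5) = 9.500000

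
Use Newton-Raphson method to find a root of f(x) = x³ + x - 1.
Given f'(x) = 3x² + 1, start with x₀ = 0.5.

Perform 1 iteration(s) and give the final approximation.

f(x) = x³ + x - 1
f'(x) = 3x² + 1
x₀ = 0.5

Newton-Raphson formula: x_{n+1} = x_n - f(x_n)/f'(x_n)

Iteration 1:
  f(0.500000) = -0.375000
  f'(0.500000) = 1.750000
  x_1 = 0.500000 - (-0.375000)/1.750000 = 0.714286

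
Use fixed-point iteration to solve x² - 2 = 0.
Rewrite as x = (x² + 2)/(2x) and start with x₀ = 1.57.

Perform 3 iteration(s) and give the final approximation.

Equation: x² - 2 = 0
Fixed-point form: x = (x² + 2)/(2x)
x₀ = 1.57

x_1 = g(1.570000) = 1.421943
x_2 = g(1.421943) = 1.414235
x_3 = g(1.414235) = 1.414214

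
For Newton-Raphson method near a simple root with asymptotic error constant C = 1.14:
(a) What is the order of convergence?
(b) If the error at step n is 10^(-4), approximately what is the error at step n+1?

(a) Newton-Raphson has quadratic (order 2) convergence near simple roots.
    This means |e_{n+1}| ≈ C|e_n|².

(b) With |e_n| = 10^(-4) and C = 1.14:
    |e_{n+1}| ≈ 1.14 × (10^(-4))² = 1.14 × 10^(-8)

(a) 2 (quadratic); (b) |e_{n+1}| ≈ 1.140e-08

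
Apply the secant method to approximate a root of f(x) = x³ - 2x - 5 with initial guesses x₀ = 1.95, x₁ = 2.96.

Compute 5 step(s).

f(x) = x³ - 2x - 5
x₀ = 1.95, x₁ = 2.96

Secant formula: x_{n+1} = x_n - f(x_n)(x_n - x_{n-1})/(f(x_n) - f(x_{n-1}))

Iteration 1:
  f(1.950000) = -1.485125
  f(2.960000) = 15.014336
  x_2 = 2.960000 - 15.014336×(2.960000 - 1.950000)/(15.014336 - (-1.485125))
       = 2.040911
Iteration 2:
  f(2.960000) = 15.014336
  f(2.040911) = -0.580783
  x_3 = 2.040911 - (-0.580783)×(2.040911 - 2.960000)/(-0.580783 - 15.014336)
       = 2.075139
Iteration 3:
  f(2.040911) = -0.580783
  f(2.075139) = -0.214313
  x_4 = 2.075139 - (-0.214313)×(2.075139 - 2.040911)/(-0.214313 - (-0.580783))
       = 2.095156
Iteration 4:
  f(2.075139) = -0.214313
  f(2.095156) = 0.006744
  x_5 = 2.095156 - 0.006744×(2.095156 - 2.075139)/(0.006744 - (-0.214313))
       = 2.094545
Iteration 5:
  f(2.095156) = 0.006744
  f(2.094545) = -0.000074
  x_6 = 2.094545 - (-0.000074)×(2.094545 - 2.095156)/(-0.000074 - 0.006744)
       = 2.094551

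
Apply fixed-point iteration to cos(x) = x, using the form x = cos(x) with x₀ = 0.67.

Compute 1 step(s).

Equation: cos(x) = x
Fixed-point form: x = cos(x)
x₀ = 0.67

x_1 = g(0.670000) = 0.783822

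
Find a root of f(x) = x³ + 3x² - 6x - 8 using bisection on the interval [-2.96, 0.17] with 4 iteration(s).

f(x) = x³ + 3x² - 6x - 8
Initial interval: [-2.96, 0.17]

Iteration 1:
  c_1 = (-2.960000 + 0.170000)/2 = -1.395000
  f(c_1) = f(-1.395000) = 3.493370
  f(a) × f(c) ≥ 0, new interval: [-1.395000, 0.170000]
Iteration 2:
  c_2 = (-1.395000 + 0.170000)/2 = -0.612500
  f(c_2) = f(-0.612500) = -3.429314
  f(a) × f(c) < 0, new interval: [-1.395000, -0.612500]
Iteration 3:
  c_3 = (-1.395000 + (-0.612500))/2 = -1.003750
  f(c_3) = f(-1.003750) = 0.033750
  f(a) × f(c) ≥ 0, new interval: [-1.003750, -0.612500]
Iteration 4:
  c_4 = (-1.003750 + (-0.612500))/2 = -0.808125
  f(c_4) = f(-0.808125) = -1.719811
  f(a) × f(c) < 0, new interval: [-1.003750, -0.808125]

After 4 iteration(s), the approximation is c_4 = -0.808125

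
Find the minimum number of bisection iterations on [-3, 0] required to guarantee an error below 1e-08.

We need (b-a)/2^n ≤ 1e-08
(0 - (-3))/2^n ≤ 1e-08
3/2^n ≤ 1e-08
2^n ≥ 300000000
n ≥ log₂(300000000) = 28.16
n ≥ 29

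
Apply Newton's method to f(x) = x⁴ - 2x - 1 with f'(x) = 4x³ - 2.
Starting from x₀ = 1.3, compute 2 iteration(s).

f(x) = x⁴ - 2x - 1
f'(x) = 4x³ - 2
x₀ = 1.3

Newton-Raphson formula: x_{n+1} = x_n - f(x_n)/f'(x_n)

Iteration 1:
  f(1.300000) = -0.743900
  f'(1.300000) = 6.788000
  x_1 = 1.300000 - (-0.743900)/6.788000 = 1.409590
Iteration 2:
  f(1.409590) = 0.128771
  f'(1.409590) = 9.203116
  x_2 = 1.409590 - 0.128771/9.203116 = 1.395598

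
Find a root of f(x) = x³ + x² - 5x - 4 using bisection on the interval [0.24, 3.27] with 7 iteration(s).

f(x) = x³ + x² - 5x - 4
Initial interval: [0.24, 3.27]

Iteration 1:
  c_1 = (0.240000 + 3.270000)/2 = 1.755000
  f(c_1) = f(1.755000) = -4.289531
  f(a) × f(c) ≥ 0, new interval: [1.755000, 3.270000]
Iteration 2:
  c_2 = (1.755000 + 3.270000)/2 = 2.512500
  f(c_2) = f(2.512500) = 5.610705
  f(a) × f(c) < 0, new interval: [1.755000, 2.512500]
Iteration 3:
  c_3 = (1.755000 + 2.512500)/2 = 2.133750
  f(c_3) = f(2.133750) = -0.401134
  f(a) × f(c) ≥ 0, new interval: [2.133750, 2.512500]
Iteration 4:
  c_4 = (2.133750 + 2.512500)/2 = 2.323125
  f(c_4) = f(2.323125) = 2.318981
  f(a) × f(c) < 0, new interval: [2.133750, 2.323125]
Iteration 5:
  c_5 = (2.133750 + 2.323125)/2 = 2.228438
  f(c_5) = f(2.228438) = 0.890019
  f(a) × f(c) < 0, new interval: [2.133750, 2.228438]
Iteration 6:
  c_6 = (2.133750 + 2.228438)/2 = 2.181094
  f(c_6) = f(2.181094) = 0.227535
  f(a) × f(c) < 0, new interval: [2.133750, 2.181094]
Iteration 7:
  c_7 = (2.133750 + 2.181094)/2 = 2.157422
  f(c_7) = f(2.157422) = -0.090987
  f(a) × f(c) ≥ 0, new interval: [2.157422, 2.181094]

After 7 iteration(s), the approximation is c_7 = 2.157422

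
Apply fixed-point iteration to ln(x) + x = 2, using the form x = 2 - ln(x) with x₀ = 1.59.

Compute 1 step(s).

Equation: ln(x) + x = 2
Fixed-point form: x = 2 - ln(x)
x₀ = 1.59

x_1 = g(1.590000) = 1.536266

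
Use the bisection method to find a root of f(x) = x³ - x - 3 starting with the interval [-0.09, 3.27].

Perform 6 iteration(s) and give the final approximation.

f(x) = x³ - x - 3
Initial interval: [-0.09, 3.27]

Iteration 1:
  c_1 = (-0.090000 + 3.270000)/2 = 1.590000
  f(c_1) = f(1.590000) = -0.570321
  f(a) × f(c) ≥ 0, new interval: [1.590000, 3.270000]
Iteration 2:
  c_2 = (1.590000 + 3.270000)/2 = 2.430000
  f(c_2) = f(2.430000) = 8.918907
  f(a) × f(c) < 0, new interval: [1.590000, 2.430000]
Iteration 3:
  c_3 = (1.590000 + 2.430000)/2 = 2.010000
  f(c_3) = f(2.010000) = 3.110601
  f(a) × f(c) < 0, new interval: [1.590000, 2.010000]
Iteration 4:
  c_4 = (1.590000 + 2.010000)/2 = 1.800000
  f(c_4) = f(1.800000) = 1.032000
  f(a) × f(c) < 0, new interval: [1.590000, 1.800000]
Iteration 5:
  c_5 = (1.590000 + 1.800000)/2 = 1.695000
  f(c_5) = f(1.695000) = 0.174777
  f(a) × f(c) < 0, new interval: [1.590000, 1.695000]
Iteration 6:
  c_6 = (1.590000 + 1.695000)/2 = 1.642500
  f(c_6) = f(1.642500) = -0.211353
  f(a) × f(c) ≥ 0, new interval: [1.642500, 1.695000]

After 6 iteration(s), the approximation is c_6 = 1.642500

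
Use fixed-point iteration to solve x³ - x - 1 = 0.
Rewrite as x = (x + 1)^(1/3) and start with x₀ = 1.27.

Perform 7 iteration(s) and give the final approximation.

Equation: x³ - x - 1 = 0
Fixed-point form: x = (x + 1)^(1/3)
x₀ = 1.27

x_1 = g(1.270000) = 1.314242
x_2 = g(1.314242) = 1.322725
x_3 = g(1.322725) = 1.324339
x_4 = g(1.324339) = 1.324646
x_5 = g(1.324646) = 1.324704
x_6 = g(1.324704) = 1.324715
x_7 = g(1.324715) = 1.324717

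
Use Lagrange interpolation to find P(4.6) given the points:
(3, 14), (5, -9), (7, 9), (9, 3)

Lagrange interpolation formula:
P(x) = Σ yᵢ × Lᵢ(x)
where Lᵢ(x) = Π_{j≠i} (x - xⱼ)/(xᵢ - xⱼ)

L_0(4.6) = (4.6 - 5)/(3 - 5) × (4.6 - 7)/(3 - 7) × (4.6 - 9)/(3 - 9) = 0.088000
L_1(4.6) = (4.6 - 3)/(5 - 3) × (4.6 - 7)/(5 - 7) × (4.6 - 9)/(5 - 9) = 1.056000
L_2(4.6) = (4.6 - 3)/(7 - 3) × (4.6 - 5)/(7 - 5) × (4.6 - 9)/(7 - 9) = -0.176000
L_3(4.6) = (4.6 - 3)/(9 - 3) × (4.6 - 5)/(9 - 5) × (4.6 - 7)/(9 - 7) = 0.032000

P(4.6) = 14×L_0(4.6) + (-9)×L_1(4.6) + 9×L_2(4.6) + 3×L_3(4.6)
P(4.6) = -9.760000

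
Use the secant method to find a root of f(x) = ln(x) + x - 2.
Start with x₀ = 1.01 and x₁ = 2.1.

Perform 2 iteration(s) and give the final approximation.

f(x) = ln(x) + x - 2
x₀ = 1.01, x₁ = 2.1

Secant formula: x_{n+1} = x_n - f(x_n)(x_n - x_{n-1})/(f(x_n) - f(x_{n-1}))

Iteration 1:
  f(1.010000) = -0.980050
  f(2.100000) = 0.841937
  x_2 = 2.100000 - 0.841937×(2.100000 - 1.010000)/(0.841937 - (-0.980050))
       = 1.596313
Iteration 2:
  f(2.100000) = 0.841937
  f(1.596313) = 0.064009
  x_3 = 1.596313 - 0.064009×(1.596313 - 2.100000)/(0.064009 - 0.841937)
       = 1.554869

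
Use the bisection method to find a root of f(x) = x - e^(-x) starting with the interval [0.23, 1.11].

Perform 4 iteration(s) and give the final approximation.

f(x) = x - e^(-x)
Initial interval: [0.23, 1.11]

Iteration 1:
  c_1 = (0.230000 + 1.110000)/2 = 0.670000
  f(c_1) = f(0.670000) = 0.158291
  f(a) × f(c) < 0, new interval: [0.230000, 0.670000]
Iteration 2:
  c_2 = (0.230000 + 0.670000)/2 = 0.450000
  f(c_2) = f(0.450000) = -0.187628
  f(a) × f(c) ≥ 0, new interval: [0.450000, 0.670000]
Iteration 3:
  c_3 = (0.450000 + 0.670000)/2 = 0.560000
  f(c_3) = f(0.560000) = -0.011209
  f(a) × f(c) ≥ 0, new interval: [0.560000, 0.670000]
Iteration 4:
  c_4 = (0.560000 + 0.670000)/2 = 0.615000
  f(c_4) = f(0.615000) = 0.074359
  f(a) × f(c) < 0, new interval: [0.560000, 0.615000]

After 4 iteration(s), the approximation is c_4 = 0.615000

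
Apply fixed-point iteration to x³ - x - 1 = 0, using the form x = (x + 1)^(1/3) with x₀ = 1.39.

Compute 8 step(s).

Equation: x³ - x - 1 = 0
Fixed-point form: x = (x + 1)^(1/3)
x₀ = 1.39

x_1 = g(1.390000) = 1.337004
x_2 = g(1.337004) = 1.327048
x_3 = g(1.327048) = 1.325160
x_4 = g(1.325160) = 1.324802
x_5 = g(1.324802) = 1.324734
x_6 = g(1.324734) = 1.324721
x_7 = g(1.324721) = 1.324719
x_8 = g(1.324719) = 1.324718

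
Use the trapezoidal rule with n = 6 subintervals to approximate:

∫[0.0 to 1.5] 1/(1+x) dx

f(x) = 1/(1+x)
a = 0.0, b = 1.5, n = 6
h = (b - a)/n = 0.250000

Trapezoidal rule: (h/2)[f(x₀) + 2f(x₁) + 2f(x₂) + ... + f(xₙ)]

x_0 = 0.0000, f(x_0) = 1.000000, coefficient = 1
x_1 = 0.2500, f(x_1) = 0.800000, coefficient = 2
x_2 = 0.5000, f(x_2) = 0.666667, coefficient = 2
x_3 = 0.7500, f(x_3) = 0.571429, coefficient = 2
x_4 = 1.0000, f(x_4) = 0.500000, coefficient = 2
x_5 = 1.2500, f(x_5) = 0.444444, coefficient = 2
x_6 = 1.5000, f(x_6) = 0.400000, coefficient = 1

I ≈ (0.250000/2) × 7.365079 = 0.920635
Exact value: 0.916291
Error: 0.004344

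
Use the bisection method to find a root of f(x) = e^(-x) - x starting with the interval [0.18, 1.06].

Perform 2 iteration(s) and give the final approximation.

f(x) = e^(-x) - x
Initial interval: [0.18, 1.06]

Iteration 1:
  c_1 = (0.180000 + 1.060000)/2 = 0.620000
  f(c_1) = f(0.620000) = -0.082056
  f(a) × f(c) < 0, new interval: [0.180000, 0.620000]
Iteration 2:
  c_2 = (0.180000 + 0.620000)/2 = 0.400000
  f(c_2) = f(0.400000) = 0.270320
  f(a) × f(c) ≥ 0, new interval: [0.400000, 0.620000]

After 2 iteration(s), the approximation is c_2 = 0.400000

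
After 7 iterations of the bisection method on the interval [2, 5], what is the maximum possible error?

Bisection error bound: |error| ≤ (b-a)/2^n
|error| ≤ (5 - 2)/2^7 = 3/2^7
|error| ≤ 0.0234375000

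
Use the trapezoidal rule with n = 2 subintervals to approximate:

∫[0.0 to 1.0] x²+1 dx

f(x) = x²+1
a = 0.0, b = 1.0, n = 2
h = (b - a)/n = 0.500000

Trapezoidal rule: (h/2)[f(x₀) + 2f(x₁) + 2f(x₂) + ... + f(xₙ)]

x_0 = 0.0000, f(x_0) = 1.000000, coefficient = 1
x_1 = 0.5000, f(x_1) = 1.250000, coefficient = 2
x_2 = 1.0000, f(x_2) = 2.000000, coefficient = 1

I ≈ (0.500000/2) × 5.500000 = 1.375000
Exact value: 1.333333
Error: 0.041667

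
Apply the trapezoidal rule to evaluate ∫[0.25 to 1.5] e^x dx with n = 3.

f(x) = e^x
a = 0.25, b = 1.5, n = 3
h = (b - a)/n = 0.416667

Trapezoidal rule: (h/2)[f(x₀) + 2f(x₁) + 2f(x₂) + ... + f(xₙ)]

x_0 = 0.2500, f(x_0) = 1.284025, coefficient = 1
x_1 = 0.6667, f(x_1) = 1.947734, coefficient = 2
x_2 = 1.0833, f(x_2) = 2.954512, coefficient = 2
x_3 = 1.5000, f(x_3) = 4.481689, coefficient = 1

I ≈ (0.416667/2) × 15.570206 = 3.243793
Exact value: 3.197664
Error: 0.046129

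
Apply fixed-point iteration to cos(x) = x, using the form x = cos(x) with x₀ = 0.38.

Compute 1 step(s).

Equation: cos(x) = x
Fixed-point form: x = cos(x)
x₀ = 0.38

x_1 = g(0.380000) = 0.928665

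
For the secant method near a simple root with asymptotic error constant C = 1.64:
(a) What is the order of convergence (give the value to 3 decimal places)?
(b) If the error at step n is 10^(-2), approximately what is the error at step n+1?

(a) Secant method has superlinear convergence with order φ = (1+√5)/2 ≈ 1.618.
    This means |e_{n+1}| ≈ C|e_n|^1.618.

(b) With |e_n| = 10^(-2) and C = 1.64:
    |e_{n+1}| ≈ 1.64 × (10^(-2))^1.618 = 1.64 × 10^(-3.24)

(a) ≈ 1.618 (golden ratio); (b) |e_{n+1}| ≈ 9.523e-04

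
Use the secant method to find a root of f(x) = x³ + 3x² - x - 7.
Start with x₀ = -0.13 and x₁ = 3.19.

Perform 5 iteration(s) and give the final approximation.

f(x) = x³ + 3x² - x - 7
x₀ = -0.13, x₁ = 3.19

Secant formula: x_{n+1} = x_n - f(x_n)(x_n - x_{n-1})/(f(x_n) - f(x_{n-1}))

Iteration 1:
  f(-0.130000) = -6.821497
  f(3.190000) = 52.800059
  x_2 = 3.190000 - 52.800059×(3.190000 - (-0.130000))/(52.800059 - (-6.821497))
       = 0.249852
Iteration 2:
  f(3.190000) = 52.800059
  f(0.249852) = -7.046977
  x_3 = 0.249852 - (-7.046977)×(0.249852 - 3.190000)/(-7.046977 - 52.800059)
       = 0.596054
Iteration 3:
  f(0.249852) = -7.046977
  f(0.596054) = -6.318447
  x_4 = 0.596054 - (-6.318447)×(0.596054 - 0.249852)/(-6.318447 - (-7.046977))
       = 3.598619
Iteration 4:
  f(0.596054) = -6.318447
  f(3.598619) = 74.853913
  x_5 = 3.598619 - 74.853913×(3.598619 - 0.596054)/(74.853913 - (-6.318447))
       = 0.829773
Iteration 5:
  f(3.598619) = 74.853913
  f(0.829773) = -5.192884
  x_6 = 0.829773 - (-5.192884)×(0.829773 - 3.598619)/(-5.192884 - 74.853913)
       = 1.009397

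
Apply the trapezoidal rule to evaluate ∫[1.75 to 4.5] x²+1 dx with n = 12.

f(x) = x²+1
a = 1.75, b = 4.5, n = 12
h = (b - a)/n = 0.229167

Trapezoidal rule: (h/2)[f(x₀) + 2f(x₁) + 2f(x₂) + ... + f(xₙ)]

x_0 = 1.7500, f(x_0) = 4.062500, coefficient = 1
x_1 = 1.9792, f(x_1) = 4.917101, coefficient = 2
x_2 = 2.2083, f(x_2) = 5.876736, coefficient = 2
x_3 = 2.4375, f(x_3) = 6.941406, coefficient = 2
x_4 = 2.6667, f(x_4) = 8.111111, coefficient = 2
x_5 = 2.8958, f(x_5) = 9.385851, coefficient = 2
x_6 = 3.1250, f(x_6) = 10.765625, coefficient = 2
x_7 = 3.3542, f(x_7) = 12.250434, coefficient = 2
x_8 = 3.5833, f(x_8) = 13.840278, coefficient = 2
x_9 = 3.8125, f(x_9) = 15.535156, coefficient = 2
x_10 = 4.0417, f(x_10) = 17.335069, coefficient = 2
x_11 = 4.2708, f(x_11) = 19.240017, coefficient = 2
x_12 = 4.5000, f(x_12) = 21.250000, coefficient = 1

I ≈ (0.229167/2) × 273.710069 = 31.362612
Exact value: 31.338542
Error: 0.024070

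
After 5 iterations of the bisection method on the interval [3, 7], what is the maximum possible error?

Bisection error bound: |error| ≤ (b-a)/2^n
|error| ≤ (7 - 3)/2^5 = 4/2^5
|error| ≤ 0.1250000000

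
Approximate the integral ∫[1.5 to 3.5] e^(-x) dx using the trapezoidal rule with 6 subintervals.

f(x) = e^(-x)
a = 1.5, b = 3.5, n = 6
h = (b - a)/n = 0.333333

Trapezoidal rule: (h/2)[f(x₀) + 2f(x₁) + 2f(x₂) + ... + f(xₙ)]

x_0 = 1.5000, f(x_0) = 0.223130, coefficient = 1
x_1 = 1.8333, f(x_1) = 0.159880, coefficient = 2
x_2 = 2.1667, f(x_2) = 0.114559, coefficient = 2
x_3 = 2.5000, f(x_3) = 0.082085, coefficient = 2
x_4 = 2.8333, f(x_4) = 0.058816, coefficient = 2
x_5 = 3.1667, f(x_5) = 0.042144, coefficient = 2
x_6 = 3.5000, f(x_6) = 0.030197, coefficient = 1

I ≈ (0.333333/2) × 1.168295 = 0.194716
Exact value: 0.192933
Error: 0.001783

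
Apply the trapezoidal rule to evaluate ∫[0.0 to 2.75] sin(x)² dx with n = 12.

f(x) = sin(x)²
a = 0.0, b = 2.75, n = 12
h = (b - a)/n = 0.229167

Trapezoidal rule: (h/2)[f(x₀) + 2f(x₁) + 2f(x₂) + ... + f(xₙ)]

x_0 = 0.0000, f(x_0) = 0.000000, coefficient = 1
x_1 = 0.2292, f(x_1) = 0.051604, coefficient = 2
x_2 = 0.4583, f(x_2) = 0.195766, coefficient = 2
x_3 = 0.6875, f(x_3) = 0.402726, coefficient = 2
x_4 = 0.9167, f(x_4) = 0.629766, coefficient = 2
x_5 = 1.1458, f(x_5) = 0.830019, coefficient = 2
x_6 = 1.3750, f(x_6) = 0.962151, coefficient = 2
x_7 = 1.6042, f(x_7) = 0.998887, coefficient = 2
x_8 = 1.8333, f(x_8) = 0.932643, coefficient = 2
x_9 = 2.0625, f(x_9) = 0.777095, coefficient = 2
x_10 = 2.2917, f(x_10) = 0.564349, coefficient = 2
x_11 = 2.5208, f(x_11) = 0.338320, coefficient = 2
x_12 = 2.7500, f(x_12) = 0.145665, coefficient = 1

I ≈ (0.229167/2) × 13.512318 = 1.548286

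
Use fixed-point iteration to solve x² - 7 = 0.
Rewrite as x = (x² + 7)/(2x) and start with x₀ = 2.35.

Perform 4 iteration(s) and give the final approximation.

Equation: x² - 7 = 0
Fixed-point form: x = (x² + 7)/(2x)
x₀ = 2.35

x_1 = g(2.350000) = 2.664362
x_2 = g(2.664362) = 2.645816
x_3 = g(2.645816) = 2.645751
x_4 = g(2.645751) = 2.645751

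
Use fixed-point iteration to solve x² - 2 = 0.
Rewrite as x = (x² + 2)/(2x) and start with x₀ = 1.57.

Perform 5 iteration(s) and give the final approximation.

Equation: x² - 2 = 0
Fixed-point form: x = (x² + 2)/(2x)
x₀ = 1.57

x_1 = g(1.570000) = 1.421943
x_2 = g(1.421943) = 1.414235
x_3 = g(1.414235) = 1.414214
x_4 = g(1.414214) = 1.414214
x_5 = g(1.414214) = 1.414214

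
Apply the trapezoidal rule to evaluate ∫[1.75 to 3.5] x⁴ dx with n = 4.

f(x) = x⁴
a = 1.75, b = 3.5, n = 4
h = (b - a)/n = 0.437500

Trapezoidal rule: (h/2)[f(x₀) + 2f(x₁) + 2f(x₂) + ... + f(xₙ)]

x_0 = 1.7500, f(x_0) = 9.378906, coefficient = 1
x_1 = 2.1875, f(x_1) = 22.897720, coefficient = 2
x_2 = 2.6250, f(x_2) = 47.480713, coefficient = 2
x_3 = 3.0625, f(x_3) = 87.963882, coefficient = 2
x_4 = 3.5000, f(x_4) = 150.062500, coefficient = 1

I ≈ (0.437500/2) × 476.126038 = 104.152571
Exact value: 101.761133
Error: 2.391438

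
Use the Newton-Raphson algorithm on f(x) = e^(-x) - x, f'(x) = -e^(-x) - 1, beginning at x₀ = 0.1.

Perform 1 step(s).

f(x) = e^(-x) - x
f'(x) = -e^(-x) - 1
x₀ = 0.1

Newton-Raphson formula: x_{n+1} = x_n - f(x_n)/f'(x_n)

Iteration 1:
  f(0.100000) = 0.804837
  f'(0.100000) = -1.904837
  x_1 = 0.100000 - 0.804837/(-1.904837) = 0.522523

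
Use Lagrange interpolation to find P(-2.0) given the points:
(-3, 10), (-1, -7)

Lagrange interpolation formula:
P(x) = Σ yᵢ × Lᵢ(x)
where Lᵢ(x) = Π_{j≠i} (x - xⱼ)/(xᵢ - xⱼ)

L_0(-2.0) = (-2.0 - (-1))/(-3 - (-1)) = 0.500000
L_1(-2.0) = (-2.0 - (-3))/(-1 - (-3)) = 0.500000

P(-2.0) = 10×L_0(-2.0) + (-7)×L_1(-2.0)
P(-2.0) = 1.500000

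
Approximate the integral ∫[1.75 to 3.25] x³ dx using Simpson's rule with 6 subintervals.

f(x) = x³
a = 1.75, b = 3.25, n = 6
h = (b - a)/n = 0.250000

Simpson's rule: (h/3)[f(x₀) + 4f(x₁) + 2f(x₂) + ... + f(xₙ)]

x_0 = 1.7500, f(x_0) = 5.359375, coefficient = 1
x_1 = 2.0000, f(x_1) = 8.000000, coefficient = 4
x_2 = 2.2500, f(x_2) = 11.390625, coefficient = 2
x_3 = 2.5000, f(x_3) = 15.625000, coefficient = 4
x_4 = 2.7500, f(x_4) = 20.796875, coefficient = 2
x_5 = 3.0000, f(x_5) = 27.000000, coefficient = 4
x_6 = 3.2500, f(x_6) = 34.328125, coefficient = 1

I ≈ (0.250000/3) × 306.562500 = 25.546875
Exact value: 25.546875
Error: 0.000000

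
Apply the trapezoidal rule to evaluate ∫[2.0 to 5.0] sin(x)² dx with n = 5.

f(x) = sin(x)²
a = 2.0, b = 5.0, n = 5
h = (b - a)/n = 0.600000

Trapezoidal rule: (h/2)[f(x₀) + 2f(x₁) + 2f(x₂) + ... + f(xₙ)]

x_0 = 2.0000, f(x_0) = 0.826822, coefficient = 1
x_1 = 2.6000, f(x_1) = 0.265742, coefficient = 2
x_2 = 3.2000, f(x_2) = 0.003408, coefficient = 2
x_3 = 3.8000, f(x_3) = 0.374370, coefficient = 2
x_4 = 4.4000, f(x_4) = 0.905547, coefficient = 2
x_5 = 5.0000, f(x_5) = 0.919536, coefficient = 1

I ≈ (0.600000/2) × 4.844489 = 1.453347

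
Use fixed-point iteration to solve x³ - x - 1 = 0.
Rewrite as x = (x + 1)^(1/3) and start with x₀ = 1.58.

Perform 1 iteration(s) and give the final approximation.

Equation: x³ - x - 1 = 0
Fixed-point form: x = (x + 1)^(1/3)
x₀ = 1.58

x_1 = g(1.580000) = 1.371534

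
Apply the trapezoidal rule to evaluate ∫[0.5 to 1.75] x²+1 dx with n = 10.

f(x) = x²+1
a = 0.5, b = 1.75, n = 10
h = (b - a)/n = 0.125000

Trapezoidal rule: (h/2)[f(x₀) + 2f(x₁) + 2f(x₂) + ... + f(xₙ)]

x_0 = 0.5000, f(x_0) = 1.250000, coefficient = 1
x_1 = 0.6250, f(x_1) = 1.390625, coefficient = 2
x_2 = 0.7500, f(x_2) = 1.562500, coefficient = 2
x_3 = 0.8750, f(x_3) = 1.765625, coefficient = 2
x_4 = 1.0000, f(x_4) = 2.000000, coefficient = 2
x_5 = 1.1250, f(x_5) = 2.265625, coefficient = 2
x_6 = 1.2500, f(x_6) = 2.562500, coefficient = 2
x_7 = 1.3750, f(x_7) = 2.890625, coefficient = 2
x_8 = 1.5000, f(x_8) = 3.250000, coefficient = 2
x_9 = 1.6250, f(x_9) = 3.640625, coefficient = 2
x_10 = 1.7500, f(x_10) = 4.062500, coefficient = 1

I ≈ (0.125000/2) × 47.968750 = 2.998047
Exact value: 2.994792
Error: 0.003255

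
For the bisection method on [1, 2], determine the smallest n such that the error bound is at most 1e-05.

We need (b-a)/2^n ≤ 1e-05
(2 - 1)/2^n ≤ 1e-05
1/2^n ≤ 1e-05
2^n ≥ 100000
n ≥ log₂(100000) = 16.61
n ≥ 17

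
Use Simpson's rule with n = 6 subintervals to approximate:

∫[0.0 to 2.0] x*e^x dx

f(x) = x*e^x
a = 0.0, b = 2.0, n = 6
h = (b - a)/n = 0.333333

Simpson's rule: (h/3)[f(x₀) + 4f(x₁) + 2f(x₂) + ... + f(xₙ)]

x_0 = 0.0000, f(x_0) = 0.000000, coefficient = 1
x_1 = 0.3333, f(x_1) = 0.465204, coefficient = 4
x_2 = 0.6667, f(x_2) = 1.298489, coefficient = 2
x_3 = 1.0000, f(x_3) = 2.718282, coefficient = 4
x_4 = 1.3333, f(x_4) = 5.058224, coefficient = 2
x_5 = 1.6667, f(x_5) = 8.824150, coefficient = 4
x_6 = 2.0000, f(x_6) = 14.778112, coefficient = 1

I ≈ (0.333333/3) × 75.522083 = 8.391343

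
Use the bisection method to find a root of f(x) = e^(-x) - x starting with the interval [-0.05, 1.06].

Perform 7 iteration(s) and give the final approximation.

f(x) = e^(-x) - x
Initial interval: [-0.05, 1.06]

Iteration 1:
  c_1 = (-0.050000 + 1.060000)/2 = 0.505000
  f(c_1) = f(0.505000) = 0.098506
  f(a) × f(c) ≥ 0, new interval: [0.505000, 1.060000]
Iteration 2:
  c_2 = (0.505000 + 1.060000)/2 = 0.782500
  f(c_2) = f(0.782500) = -0.325239
  f(a) × f(c) < 0, new interval: [0.505000, 0.782500]
Iteration 3:
  c_3 = (0.505000 + 0.782500)/2 = 0.643750
  f(c_3) = f(0.643750) = -0.118431
  f(a) × f(c) < 0, new interval: [0.505000, 0.643750]
Iteration 4:
  c_4 = (0.505000 + 0.643750)/2 = 0.574375
  f(c_4) = f(0.574375) = -0.011318
  f(a) × f(c) < 0, new interval: [0.505000, 0.574375]
Iteration 5:
  c_5 = (0.505000 + 0.574375)/2 = 0.539688
  f(c_5) = f(0.539688) = 0.043243
  f(a) × f(c) ≥ 0, new interval: [0.539688, 0.574375]
Iteration 6:
  c_6 = (0.539688 + 0.574375)/2 = 0.557031
  f(c_6) = f(0.557031) = 0.015876
  f(a) × f(c) ≥ 0, new interval: [0.557031, 0.574375]
Iteration 7:
  c_7 = (0.557031 + 0.574375)/2 = 0.565703
  f(c_7) = f(0.565703) = 0.002258
  f(a) × f(c) ≥ 0, new interval: [0.565703, 0.574375]

After 7 iteration(s), the approximation is c_7 = 0.565703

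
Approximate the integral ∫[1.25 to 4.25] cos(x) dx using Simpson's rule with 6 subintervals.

f(x) = cos(x)
a = 1.25, b = 4.25, n = 6
h = (b - a)/n = 0.500000

Simpson's rule: (h/3)[f(x₀) + 4f(x₁) + 2f(x₂) + ... + f(xₙ)]

x_0 = 1.2500, f(x_0) = 0.315322, coefficient = 1
x_1 = 1.7500, f(x_1) = -0.178246, coefficient = 4
x_2 = 2.2500, f(x_2) = -0.628174, coefficient = 2
x_3 = 2.7500, f(x_3) = -0.924302, coefficient = 4
x_4 = 3.2500, f(x_4) = -0.994130, coefficient = 2
x_5 = 3.7500, f(x_5) = -0.820559, coefficient = 4
x_6 = 4.2500, f(x_6) = -0.446087, coefficient = 1

I ≈ (0.500000/3) × -11.067803 = -1.844634
Exact value: -1.843974
Error: 0.000660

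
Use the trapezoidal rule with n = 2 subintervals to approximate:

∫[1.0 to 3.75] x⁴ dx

f(x) = x⁴
a = 1.0, b = 3.75, n = 2
h = (b - a)/n = 1.375000

Trapezoidal rule: (h/2)[f(x₀) + 2f(x₁) + 2f(x₂) + ... + f(xₙ)]

x_0 = 1.0000, f(x_0) = 1.000000, coefficient = 1
x_1 = 2.3750, f(x_1) = 31.816650, coefficient = 2
x_2 = 3.7500, f(x_2) = 197.753906, coefficient = 1

I ≈ (1.375000/2) × 262.387207 = 180.391205
Exact value: 148.115430
Error: 32.275775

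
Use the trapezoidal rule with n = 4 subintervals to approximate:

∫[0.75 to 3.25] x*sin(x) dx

f(x) = x*sin(x)
a = 0.75, b = 3.25, n = 4
h = (b - a)/n = 0.625000

Trapezoidal rule: (h/2)[f(x₀) + 2f(x₁) + 2f(x₂) + ... + f(xₙ)]

x_0 = 0.7500, f(x_0) = 0.511229, coefficient = 1
x_1 = 1.3750, f(x_1) = 1.348728, coefficient = 2
x_2 = 2.0000, f(x_2) = 1.818595, coefficient = 2
x_3 = 2.6250, f(x_3) = 1.296541, coefficient = 2
x_4 = 3.2500, f(x_4) = -0.351634, coefficient = 1

I ≈ (0.625000/2) × 9.087322 = 2.839788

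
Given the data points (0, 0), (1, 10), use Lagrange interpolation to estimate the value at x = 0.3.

Lagrange interpolation formula:
P(x) = Σ yᵢ × Lᵢ(x)
where Lᵢ(x) = Π_{j≠i} (x - xⱼ)/(xᵢ - xⱼ)

L_0(0.3) = (0.3 - 1)/(0 - 1) = 0.700000
L_1(0.3) = (0.3 - 0)/(1 - 0) = 0.300000

P(0.3) = 0×L_0(0.3) + 10×L_1(0.3)
P(0.3) = 3.000000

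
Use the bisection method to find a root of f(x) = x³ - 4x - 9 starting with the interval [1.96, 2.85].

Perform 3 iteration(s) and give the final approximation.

f(x) = x³ - 4x - 9
Initial interval: [1.96, 2.85]

Iteration 1:
  c_1 = (1.960000 + 2.850000)/2 = 2.405000
  f(c_1) = f(2.405000) = -4.709420
  f(a) × f(c) ≥ 0, new interval: [2.405000, 2.850000]
Iteration 2:
  c_2 = (2.405000 + 2.850000)/2 = 2.627500
  f(c_2) = f(2.627500) = -1.370380
  f(a) × f(c) ≥ 0, new interval: [2.627500, 2.850000]
Iteration 3:
  c_3 = (2.627500 + 2.850000)/2 = 2.738750
  f(c_3) = f(2.738750) = 0.587683
  f(a) × f(c) < 0, new interval: [2.627500, 2.738750]

After 3 iteration(s), the approximation is c_3 = 2.738750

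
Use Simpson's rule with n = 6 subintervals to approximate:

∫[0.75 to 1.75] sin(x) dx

f(x) = sin(x)
a = 0.75, b = 1.75, n = 6
h = (b - a)/n = 0.166667

Simpson's rule: (h/3)[f(x₀) + 4f(x₁) + 2f(x₂) + ... + f(xₙ)]

x_0 = 0.7500, f(x_0) = 0.681639, coefficient = 1
x_1 = 0.9167, f(x_1) = 0.793578, coefficient = 4
x_2 = 1.0833, f(x_2) = 0.883524, coefficient = 2
x_3 = 1.2500, f(x_3) = 0.948985, coefficient = 4
x_4 = 1.4167, f(x_4) = 0.988146, coefficient = 2
x_5 = 1.5833, f(x_5) = 0.999921, coefficient = 4
x_6 = 1.7500, f(x_6) = 0.983986, coefficient = 1

I ≈ (0.166667/3) × 16.378899 = 0.909939
Exact value: 0.909935
Error: 0.000004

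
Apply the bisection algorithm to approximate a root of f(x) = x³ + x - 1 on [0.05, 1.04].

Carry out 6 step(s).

f(x) = x³ + x - 1
Initial interval: [0.05, 1.04]

Iteration 1:
  c_1 = (0.050000 + 1.040000)/2 = 0.545000
  f(c_1) = f(0.545000) = -0.293121
  f(a) × f(c) ≥ 0, new interval: [0.545000, 1.040000]
Iteration 2:
  c_2 = (0.545000 + 1.040000)/2 = 0.792500
  f(c_2) = f(0.792500) = 0.290235
  f(a) × f(c) < 0, new interval: [0.545000, 0.792500]
Iteration 3:
  c_3 = (0.545000 + 0.792500)/2 = 0.668750
  f(c_3) = f(0.668750) = -0.032167
  f(a) × f(c) ≥ 0, new interval: [0.668750, 0.792500]
Iteration 4:
  c_4 = (0.668750 + 0.792500)/2 = 0.730625
  f(c_4) = f(0.730625) = 0.120642
  f(a) × f(c) < 0, new interval: [0.668750, 0.730625]
Iteration 5:
  c_5 = (0.668750 + 0.730625)/2 = 0.699688
  f(c_5) = f(0.699688) = 0.042228
  f(a) × f(c) < 0, new interval: [0.668750, 0.699688]
Iteration 6:
  c_6 = (0.668750 + 0.699688)/2 = 0.684219
  f(c_6) = f(0.684219) = 0.004539
  f(a) × f(c) < 0, new interval: [0.668750, 0.684219]

After 6 iteration(s), the approximation is c_6 = 0.684219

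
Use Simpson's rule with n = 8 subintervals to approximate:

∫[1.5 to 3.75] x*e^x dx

f(x) = x*e^x
a = 1.5, b = 3.75, n = 8
h = (b - a)/n = 0.281250

Simpson's rule: (h/3)[f(x₀) + 4f(x₁) + 2f(x₂) + ... + f(xₙ)]

x_0 = 1.5000, f(x_0) = 6.722534, coefficient = 1
x_1 = 1.7812, f(x_1) = 10.575768, coefficient = 4
x_2 = 2.0625, f(x_2) = 16.222819, coefficient = 2
x_3 = 2.3438, f(x_3) = 24.422436, coefficient = 4
x_4 = 2.6250, f(x_4) = 36.237007, coefficient = 2
x_5 = 2.9062, f(x_5) = 53.149760, coefficient = 4
x_6 = 3.1875, f(x_6) = 77.226056, coefficient = 2
x_7 = 3.4688, f(x_7) = 111.335070, coefficient = 4
x_8 = 3.7500, f(x_8) = 159.454058, coefficient = 1

I ≈ (0.281250/3) × 1223.480490 = 114.701296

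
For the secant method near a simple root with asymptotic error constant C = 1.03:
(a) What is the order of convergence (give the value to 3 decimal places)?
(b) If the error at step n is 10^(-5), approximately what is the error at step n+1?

(a) Secant method has superlinear convergence with order φ = (1+√5)/2 ≈ 1.618.
    This means |e_{n+1}| ≈ C|e_n|^1.618.

(b) With |e_n| = 10^(-5) and C = 1.03:
    |e_{n+1}| ≈ 1.03 × (10^(-5))^1.618 = 1.03 × 10^(-8.09)

(a) ≈ 1.618 (golden ratio); (b) |e_{n+1}| ≈ 8.369e-09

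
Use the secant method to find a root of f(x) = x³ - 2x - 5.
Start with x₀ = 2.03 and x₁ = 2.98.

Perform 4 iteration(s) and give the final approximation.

f(x) = x³ - 2x - 5
x₀ = 2.03, x₁ = 2.98

Secant formula: x_{n+1} = x_n - f(x_n)(x_n - x_{n-1})/(f(x_n) - f(x_{n-1}))

Iteration 1:
  f(2.030000) = -0.694573
  f(2.980000) = 15.503592
  x_2 = 2.980000 - 15.503592×(2.980000 - 2.030000)/(15.503592 - (-0.694573))
       = 2.070736
Iteration 2:
  f(2.980000) = 15.503592
  f(2.070736) = -0.262267
  x_3 = 2.070736 - (-0.262267)×(2.070736 - 2.980000)/(-0.262267 - 15.503592)
       = 2.085861
Iteration 3:
  f(2.070736) = -0.262267
  f(2.085861) = -0.096519
  x_4 = 2.085861 - (-0.096519)×(2.085861 - 2.070736)/(-0.096519 - (-0.262267))
       = 2.094670
Iteration 4:
  f(2.085861) = -0.096519
  f(2.094670) = 0.001318
  x_5 = 2.094670 - 0.001318×(2.094670 - 2.085861)/(0.001318 - (-0.096519))
       = 2.094551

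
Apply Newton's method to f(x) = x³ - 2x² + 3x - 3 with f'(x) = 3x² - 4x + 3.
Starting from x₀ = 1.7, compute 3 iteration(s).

f(x) = x³ - 2x² + 3x - 3
f'(x) = 3x² - 4x + 3
x₀ = 1.7

Newton-Raphson formula: x_{n+1} = x_n - f(x_n)/f'(x_n)

Iteration 1:
  f(1.700000) = 1.233000
  f'(1.700000) = 4.870000
  x_1 = 1.700000 - 1.233000/4.870000 = 1.446817
Iteration 2:
  f(1.446817) = 0.182485
  f'(1.446817) = 3.492571
  x_2 = 1.446817 - 0.182485/3.492571 = 1.394568
Iteration 3:
  f(1.394568) = 0.006247
  f'(1.394568) = 3.256186
  x_3 = 1.394568 - 0.006247/3.256186 = 1.392649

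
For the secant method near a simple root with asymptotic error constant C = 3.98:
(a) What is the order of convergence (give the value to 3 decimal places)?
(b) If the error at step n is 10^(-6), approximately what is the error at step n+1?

(a) Secant method has superlinear convergence with order φ = (1+√5)/2 ≈ 1.618.
    This means |e_{n+1}| ≈ C|e_n|^1.618.

(b) With |e_n| = 10^(-6) and C = 3.98:
    |e_{n+1}| ≈ 3.98 × (10^(-6))^1.618 = 3.98 × 10^(-9.71)

(a) ≈ 1.618 (golden ratio); (b) |e_{n+1}| ≈ 7.793e-10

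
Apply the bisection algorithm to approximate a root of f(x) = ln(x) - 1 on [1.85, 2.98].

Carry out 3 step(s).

f(x) = ln(x) - 1
Initial interval: [1.85, 2.98]

Iteration 1:
  c_1 = (1.850000 + 2.980000)/2 = 2.415000
  f(c_1) = f(2.415000) = -0.118301
  f(a) × f(c) ≥ 0, new interval: [2.415000, 2.980000]
Iteration 2:
  c_2 = (2.415000 + 2.980000)/2 = 2.697500
  f(c_2) = f(2.697500) = -0.007675
  f(a) × f(c) ≥ 0, new interval: [2.697500, 2.980000]
Iteration 3:
  c_3 = (2.697500 + 2.980000)/2 = 2.838750
  f(c_3) = f(2.838750) = 0.043364
  f(a) × f(c) < 0, new interval: [2.697500, 2.838750]

After 3 iteration(s), the approximation is c_3 = 2.838750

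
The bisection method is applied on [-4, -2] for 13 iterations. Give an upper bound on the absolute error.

Bisection error bound: |error| ≤ (b-a)/2^n
|error| ≤ (-2 - (-4))/2^13 = 2/2^13
|error| ≤ 0.0002441406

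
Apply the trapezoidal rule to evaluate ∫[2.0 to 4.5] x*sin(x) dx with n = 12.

f(x) = x*sin(x)
a = 2.0, b = 4.5, n = 12
h = (b - a)/n = 0.208333

Trapezoidal rule: (h/2)[f(x₀) + 2f(x₁) + 2f(x₂) + ... + f(xₙ)]

x_0 = 2.0000, f(x_0) = 1.818595, coefficient = 1
x_1 = 2.2083, f(x_1) = 1.774538, coefficient = 2
x_2 = 2.4167, f(x_2) = 1.602443, coefficient = 2
x_3 = 2.6250, f(x_3) = 1.296541, coefficient = 2
x_4 = 2.8333, f(x_4) = 0.859635, coefficient = 2
x_5 = 3.0417, f(x_5) = 0.303436, coefficient = 2
x_6 = 3.2500, f(x_6) = -0.351634, coefficient = 2
x_7 = 3.4583, f(x_7) = -1.077171, coefficient = 2
x_8 = 3.6667, f(x_8) = -1.838016, coefficient = 2
x_9 = 3.8750, f(x_9) = -2.593944, coefficient = 2
x_10 = 4.0833, f(x_10) = -3.301716, coefficient = 2
x_11 = 4.2917, f(x_11) = -3.917408, coefficient = 2
x_12 = 4.5000, f(x_12) = -4.398886, coefficient = 1

I ≈ (0.208333/2) × -17.066883 = -1.777800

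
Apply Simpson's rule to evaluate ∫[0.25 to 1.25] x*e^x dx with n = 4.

f(x) = x*e^x
a = 0.25, b = 1.25, n = 4
h = (b - a)/n = 0.250000

Simpson's rule: (h/3)[f(x₀) + 4f(x₁) + 2f(x₂) + ... + f(xₙ)]

x_0 = 0.2500, f(x_0) = 0.321006, coefficient = 1
x_1 = 0.5000, f(x_1) = 0.824361, coefficient = 4
x_2 = 0.7500, f(x_2) = 1.587750, coefficient = 2
x_3 = 1.0000, f(x_3) = 2.718282, coefficient = 4
x_4 = 1.2500, f(x_4) = 4.362929, coefficient = 1

I ≈ (0.250000/3) × 22.030005 = 1.835834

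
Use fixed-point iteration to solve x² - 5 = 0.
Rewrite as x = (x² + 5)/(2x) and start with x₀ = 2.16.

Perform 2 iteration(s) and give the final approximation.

Equation: x² - 5 = 0
Fixed-point form: x = (x² + 5)/(2x)
x₀ = 2.16

x_1 = g(2.160000) = 2.237407
x_2 = g(2.237407) = 2.236068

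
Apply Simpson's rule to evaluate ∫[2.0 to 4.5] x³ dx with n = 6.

f(x) = x³
a = 2.0, b = 4.5, n = 6
h = (b - a)/n = 0.416667

Simpson's rule: (h/3)[f(x₀) + 4f(x₁) + 2f(x₂) + ... + f(xₙ)]

x_0 = 2.0000, f(x_0) = 8.000000, coefficient = 1
x_1 = 2.4167, f(x_1) = 14.114005, coefficient = 4
x_2 = 2.8333, f(x_2) = 22.745370, coefficient = 2
x_3 = 3.2500, f(x_3) = 34.328125, coefficient = 4
x_4 = 3.6667, f(x_4) = 49.296296, coefficient = 2
x_5 = 4.0833, f(x_5) = 68.083912, coefficient = 4
x_6 = 4.5000, f(x_6) = 91.125000, coefficient = 1

I ≈ (0.416667/3) × 709.312500 = 98.515625
Exact value: 98.515625
Error: 0.000000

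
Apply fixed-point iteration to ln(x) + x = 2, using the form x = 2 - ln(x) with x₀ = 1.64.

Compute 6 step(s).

Equation: ln(x) + x = 2
Fixed-point form: x = 2 - ln(x)
x₀ = 1.64

x_1 = g(1.640000) = 1.505304
x_2 = g(1.505304) = 1.591005
x_3 = g(1.591005) = 1.535634
x_4 = g(1.535634) = 1.571057
x_5 = g(1.571057) = 1.548252
x_6 = g(1.548252) = 1.562874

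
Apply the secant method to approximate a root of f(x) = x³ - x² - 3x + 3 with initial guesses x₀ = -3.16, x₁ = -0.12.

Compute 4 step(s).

f(x) = x³ - x² - 3x + 3
x₀ = -3.16, x₁ = -0.12

Secant formula: x_{n+1} = x_n - f(x_n)(x_n - x_{n-1})/(f(x_n) - f(x_{n-1}))

Iteration 1:
  f(-3.160000) = -29.060096
  f(-0.120000) = 3.343872
  x_2 = -0.120000 - 3.343872×(-0.120000 - (-3.160000))/(3.343872 - (-29.060096))
       = -0.433708
Iteration 2:
  f(-0.120000) = 3.343872
  f(-0.433708) = 4.031439
  x_3 = -0.433708 - 4.031439×(-0.433708 - (-0.120000))/(4.031439 - 3.343872)
       = 1.405666
Iteration 3:
  f(-0.433708) = 4.031439
  f(1.405666) = -0.415444
  x_4 = 1.405666 - (-0.415444)×(1.405666 - (-0.433708))/(-0.415444 - 4.031439)
       = 1.233825
Iteration 4:
  f(1.405666) = -0.415444
  f(1.233825) = -0.345518
  x_5 = 1.233825 - (-0.345518)×(1.233825 - 1.405666)/(-0.345518 - (-0.415444))
       = 0.384723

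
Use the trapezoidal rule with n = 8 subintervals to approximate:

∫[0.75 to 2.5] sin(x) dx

f(x) = sin(x)
a = 0.75, b = 2.5, n = 8
h = (b - a)/n = 0.218750

Trapezoidal rule: (h/2)[f(x₀) + 2f(x₁) + 2f(x₂) + ... + f(xₙ)]

x_0 = 0.7500, f(x_0) = 0.681639, coefficient = 1
x_1 = 0.9688, f(x_1) = 0.824178, coefficient = 2
x_2 = 1.1875, f(x_2) = 0.927437, coefficient = 2
x_3 = 1.4062, f(x_3) = 0.986493, coefficient = 2
x_4 = 1.6250, f(x_4) = 0.998531, coefficient = 2
x_5 = 1.8438, f(x_5) = 0.962979, coefficient = 2
x_6 = 2.0625, f(x_6) = 0.881530, coefficient = 2
x_7 = 2.2812, f(x_7) = 0.758066, coefficient = 2
x_8 = 2.5000, f(x_8) = 0.598472, coefficient = 1

I ≈ (0.218750/2) × 13.958539 = 1.526715
Exact value: 1.532832
Error: 0.006117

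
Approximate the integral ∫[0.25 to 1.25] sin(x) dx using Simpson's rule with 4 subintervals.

f(x) = sin(x)
a = 0.25, b = 1.25, n = 4
h = (b - a)/n = 0.250000

Simpson's rule: (h/3)[f(x₀) + 4f(x₁) + 2f(x₂) + ... + f(xₙ)]

x_0 = 0.2500, f(x_0) = 0.247404, coefficient = 1
x_1 = 0.5000, f(x_1) = 0.479426, coefficient = 4
x_2 = 0.7500, f(x_2) = 0.681639, coefficient = 2
x_3 = 1.0000, f(x_3) = 0.841471, coefficient = 4
x_4 = 1.2500, f(x_4) = 0.948985, coefficient = 1

I ≈ (0.250000/3) × 7.843252 = 0.653604
Exact value: 0.653590
Error: 0.000014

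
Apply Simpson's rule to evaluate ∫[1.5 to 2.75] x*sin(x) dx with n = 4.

f(x) = x*sin(x)
a = 1.5, b = 2.75, n = 4
h = (b - a)/n = 0.312500

Simpson's rule: (h/3)[f(x₀) + 4f(x₁) + 2f(x₂) + ... + f(xₙ)]

x_0 = 1.5000, f(x_0) = 1.496242, coefficient = 1
x_1 = 1.8125, f(x_1) = 1.759814, coefficient = 4
x_2 = 2.1250, f(x_2) = 1.806930, coefficient = 2
x_3 = 2.4375, f(x_3) = 1.577897, coefficient = 4
x_4 = 2.7500, f(x_4) = 1.049568, coefficient = 1

I ≈ (0.312500/3) × 19.510513 = 2.032345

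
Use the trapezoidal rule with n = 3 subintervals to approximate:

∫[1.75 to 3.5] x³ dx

f(x) = x³
a = 1.75, b = 3.5, n = 3
h = (b - a)/n = 0.583333

Trapezoidal rule: (h/2)[f(x₀) + 2f(x₁) + 2f(x₂) + ... + f(xₙ)]

x_0 = 1.7500, f(x_0) = 5.359375, coefficient = 1
x_1 = 2.3333, f(x_1) = 12.703704, coefficient = 2
x_2 = 2.9167, f(x_2) = 24.811921, coefficient = 2
x_3 = 3.5000, f(x_3) = 42.875000, coefficient = 1

I ≈ (0.583333/2) × 123.265625 = 35.952474
Exact value: 35.170898
Error: 0.781576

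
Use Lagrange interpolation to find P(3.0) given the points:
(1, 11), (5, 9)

Lagrange interpolation formula:
P(x) = Σ yᵢ × Lᵢ(x)
where Lᵢ(x) = Π_{j≠i} (x - xⱼ)/(xᵢ - xⱼ)

L_0(3.0) = (3.0 - 5)/(1 - 5) = 0.500000
L_1(3.0) = (3.0 - 1)/(5 - 1) = 0.500000

P(3.0) = 11×L_0(3.0) + 9×L_1(3.0)
P(3.0) = 10.000000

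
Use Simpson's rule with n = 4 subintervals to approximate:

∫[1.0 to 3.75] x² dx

f(x) = x²
a = 1.0, b = 3.75, n = 4
h = (b - a)/n = 0.687500

Simpson's rule: (h/3)[f(x₀) + 4f(x₁) + 2f(x₂) + ... + f(xₙ)]

x_0 = 1.0000, f(x_0) = 1.000000, coefficient = 1
x_1 = 1.6875, f(x_1) = 2.847656, coefficient = 4
x_2 = 2.3750, f(x_2) = 5.640625, coefficient = 2
x_3 = 3.0625, f(x_3) = 9.378906, coefficient = 4
x_4 = 3.7500, f(x_4) = 14.062500, coefficient = 1

I ≈ (0.687500/3) × 75.250000 = 17.244792
Exact value: 17.244792
Error: 0.000000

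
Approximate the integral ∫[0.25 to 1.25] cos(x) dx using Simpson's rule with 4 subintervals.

f(x) = cos(x)
a = 0.25, b = 1.25, n = 4
h = (b - a)/n = 0.250000

Simpson's rule: (h/3)[f(x₀) + 4f(x₁) + 2f(x₂) + ... + f(xₙ)]

x_0 = 0.2500, f(x_0) = 0.968912, coefficient = 1
x_1 = 0.5000, f(x_1) = 0.877583, coefficient = 4
x_2 = 0.7500, f(x_2) = 0.731689, coefficient = 2
x_3 = 1.0000, f(x_3) = 0.540302, coefficient = 4
x_4 = 1.2500, f(x_4) = 0.315322, coefficient = 1

I ≈ (0.250000/3) × 8.419152 = 0.701596
Exact value: 0.701581
Error: 0.000015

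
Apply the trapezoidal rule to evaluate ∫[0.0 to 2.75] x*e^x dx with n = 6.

f(x) = x*e^x
a = 0.0, b = 2.75, n = 6
h = (b - a)/n = 0.458333

Trapezoidal rule: (h/2)[f(x₀) + 2f(x₁) + 2f(x₂) + ... + f(xₙ)]

x_0 = 0.0000, f(x_0) = 0.000000, coefficient = 1
x_1 = 0.4583, f(x_1) = 0.724825, coefficient = 2
x_2 = 0.9167, f(x_2) = 2.292528, coefficient = 2
x_3 = 1.3750, f(x_3) = 5.438230, coefficient = 2
x_4 = 1.8333, f(x_4) = 11.466952, coefficient = 2
x_5 = 2.2917, f(x_5) = 22.667814, coefficient = 2
x_6 = 2.7500, f(x_6) = 43.017238, coefficient = 1

I ≈ (0.458333/2) × 128.197936 = 29.378694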